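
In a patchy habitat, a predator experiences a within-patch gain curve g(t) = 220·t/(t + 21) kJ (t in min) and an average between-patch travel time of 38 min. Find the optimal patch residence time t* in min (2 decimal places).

28.25 min

Maximise g(t)/(T+t): set derivative to zero → g'(t)(T+t) = g(t).
g'(t) = 220·21/(t + 21)². Setting 220·21/(t+21)² = 220t/[(t+21)(38+t)] gives 21(38+t) = t(t+21), so t² = 21×38 = 798.
t* = √798 = 28.25 min.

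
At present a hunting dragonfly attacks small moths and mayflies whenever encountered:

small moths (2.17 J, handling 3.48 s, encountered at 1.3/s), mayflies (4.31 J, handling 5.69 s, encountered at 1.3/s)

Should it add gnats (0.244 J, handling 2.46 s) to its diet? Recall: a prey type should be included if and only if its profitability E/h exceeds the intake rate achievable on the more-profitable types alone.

No

Current rate: (1.3×2.17 + 1.3×4.31)/(1 + 1.3×3.48 + 1.3×5.69) = 0.652 J/s.
gnats: E/h = 0.244/2.46 = 0.09919 J/s.
0.09919 < 0.652, so adding gnats would lower the average — exclude it.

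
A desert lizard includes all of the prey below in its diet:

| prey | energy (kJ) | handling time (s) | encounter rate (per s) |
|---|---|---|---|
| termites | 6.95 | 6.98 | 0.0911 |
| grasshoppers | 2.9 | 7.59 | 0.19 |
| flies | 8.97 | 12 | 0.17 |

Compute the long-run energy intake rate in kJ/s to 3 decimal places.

R = (0.0911×6.95 + 0.19×2.9 + 0.17×8.97) / (1 + 0.0911×6.98 + 0.19×7.59 + 0.17×12) = 2.709/5.118 = 0.5293 kJ/s.

0.529 kJ/s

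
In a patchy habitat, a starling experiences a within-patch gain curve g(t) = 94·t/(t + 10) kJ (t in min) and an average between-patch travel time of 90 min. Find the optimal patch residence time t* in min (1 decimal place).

Optimal t* satisfies g'(t*) = g(t*)/(T + t*).
g'(t) = 94·10/(t + 10)². Setting 94·10/(t+10)² = 94t/[(t+10)(90+t)] gives 10(90+t) = t(t+10), so t² = 10×90 = 900.
t* = √900 = 30 min.

30.0 min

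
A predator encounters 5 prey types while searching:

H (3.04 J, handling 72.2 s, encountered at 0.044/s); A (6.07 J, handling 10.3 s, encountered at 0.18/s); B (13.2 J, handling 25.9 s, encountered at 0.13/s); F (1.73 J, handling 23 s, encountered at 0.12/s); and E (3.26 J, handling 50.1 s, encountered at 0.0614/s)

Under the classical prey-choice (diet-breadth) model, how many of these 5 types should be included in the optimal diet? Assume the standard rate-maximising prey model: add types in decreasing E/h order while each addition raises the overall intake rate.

2

Profitabilities (E/h, J/s): A 0.589, B 0.51, F 0.0752, E 0.0651, H 0.0421. Add prey in this order while the next type's profitability exceeds the intake rate on those already taken.
Rate on top 1: 0.3828. B: 0.51 > 0.3828 → include.
Rate on top 2: 0.4515. F: 0.0752 < 0.4515 → exclude; stop.
Optimal diet: A, B — 2 of 5 types.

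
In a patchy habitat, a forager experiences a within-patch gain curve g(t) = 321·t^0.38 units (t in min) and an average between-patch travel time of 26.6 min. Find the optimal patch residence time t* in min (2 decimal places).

By the marginal value theorem, leave when the instantaneous gain rate g'(t) equals the habitat-wide average g(t)/(T + t).
g'(t) = 0.38·321·t^-0.62. Setting 0.38·321·t^-0.62 = 321·t^0.38/(26.6+t) gives 0.38(26.6+t) = t, so 0.62·t = 0.38×26.6.
t* = 0.38×26.6/0.62 = 16.3 min.

16.30 min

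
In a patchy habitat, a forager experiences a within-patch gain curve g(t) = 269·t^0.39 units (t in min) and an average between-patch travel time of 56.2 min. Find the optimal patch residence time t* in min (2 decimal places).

35.93 min

Optimal t* satisfies g'(t*) = g(t*)/(T + t*).
g'(t) = 0.39·269·t^-0.61. Setting 0.39·269·t^-0.61 = 269·t^0.39/(56.2+t) gives 0.39(56.2+t) = t, so 0.61·t = 0.39×56.2.
t* = 0.39×56.2/0.61 = 35.93 min.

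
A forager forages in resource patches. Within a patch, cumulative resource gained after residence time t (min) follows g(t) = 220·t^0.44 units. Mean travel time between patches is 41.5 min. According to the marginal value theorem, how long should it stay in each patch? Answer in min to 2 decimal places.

32.61 min

Maximise g(t)/(T+t): set derivative to zero → g'(t)(T+t) = g(t).
g'(t) = 0.44·220·t^-0.56. Setting 0.44·220·t^-0.56 = 220·t^0.44/(41.5+t) gives 0.44(41.5+t) = t, so 0.56·t = 0.44×41.5.
t* = 0.44×41.5/0.56 = 32.61 min.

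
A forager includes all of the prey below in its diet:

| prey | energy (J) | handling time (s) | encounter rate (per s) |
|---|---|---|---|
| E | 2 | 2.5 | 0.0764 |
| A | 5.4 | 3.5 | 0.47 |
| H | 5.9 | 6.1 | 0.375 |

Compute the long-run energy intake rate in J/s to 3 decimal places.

0.957 J/s

R = (0.0764×2 + 0.47×5.4 + 0.375×5.9) / (1 + 0.0764×2.5 + 0.47×3.5 + 0.375×6.1) = 4.903/5.123 = 0.957 J/s.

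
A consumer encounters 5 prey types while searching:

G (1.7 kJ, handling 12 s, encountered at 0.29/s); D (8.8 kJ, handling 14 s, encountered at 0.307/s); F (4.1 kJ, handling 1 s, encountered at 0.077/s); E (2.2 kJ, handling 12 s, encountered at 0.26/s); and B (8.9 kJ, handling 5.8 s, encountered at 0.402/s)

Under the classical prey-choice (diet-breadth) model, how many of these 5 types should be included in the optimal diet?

2

Profitabilities (E/h, kJ/s): F 4.1, B 1.53, D 0.629, E 0.183, G 0.142. Add prey in this order while the next type's profitability exceeds the intake rate on those already taken.
Rate on top 1: 0.2931. B: 1.53 > 0.2931 → include.
Rate on top 2: 1.142. D: 0.629 < 1.142 → exclude; stop.
Optimal diet: F, B — 2 of 5 types.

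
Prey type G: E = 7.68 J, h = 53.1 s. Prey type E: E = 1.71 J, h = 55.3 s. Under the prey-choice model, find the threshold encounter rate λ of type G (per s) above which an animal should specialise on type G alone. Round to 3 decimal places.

Drop type E once their profitability E₂/h₂ falls below the rate achievable on type G alone: E₂/h₂ = λE₁/(1 + λh₁).
Solve for λ: λE₁h₂ = E₂(1 + λh₁) → λ(E₁h₂ − E₂h₁) = E₂ → λ = E₂/(E₁h₂ − E₂h₁).
λ = 1.71/(7.68×55.3 − 1.71×53.1) = 1.71/333.9 = 0.005121 per s.

0.005 per s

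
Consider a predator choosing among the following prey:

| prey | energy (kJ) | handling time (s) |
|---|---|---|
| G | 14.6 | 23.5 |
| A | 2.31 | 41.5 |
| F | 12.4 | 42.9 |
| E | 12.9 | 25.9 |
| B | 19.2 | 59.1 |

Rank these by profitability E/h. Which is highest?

G

Profitability E/h (kJ/s): G = 14.6/23.5 = 0.621, A = 2.31/41.5 = 0.0557, F = 12.4/42.9 = 0.289, E = 12.9/25.9 = 0.498, B = 19.2/59.1 = 0.325.
Ranked: G > E > B > F > A.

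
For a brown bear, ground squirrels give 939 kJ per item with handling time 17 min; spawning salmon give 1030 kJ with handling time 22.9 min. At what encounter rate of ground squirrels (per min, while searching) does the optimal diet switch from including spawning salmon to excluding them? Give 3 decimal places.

At the threshold, the rate on ground squirrels alone equals the profitability of spawning salmon: λ·939/(1 + λ·17) = 1030/22.9 = 44.98.
Rearranging, λ(939 − 44.98×17) = 44.98, so λ = 44.98/174.4 = 0.2579 per min.

0.258 per min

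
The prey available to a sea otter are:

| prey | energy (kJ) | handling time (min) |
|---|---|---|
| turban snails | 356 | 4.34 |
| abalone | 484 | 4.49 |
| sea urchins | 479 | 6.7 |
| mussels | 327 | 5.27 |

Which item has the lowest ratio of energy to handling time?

mussels

Profitability E/h (kJ/min): turban snails = 356/4.34 = 82, abalone = 484/4.49 = 108, sea urchins = 479/6.7 = 71.5, mussels = 327/5.27 = 62.
Ranked: abalone > turban snails > sea urchins > mussels.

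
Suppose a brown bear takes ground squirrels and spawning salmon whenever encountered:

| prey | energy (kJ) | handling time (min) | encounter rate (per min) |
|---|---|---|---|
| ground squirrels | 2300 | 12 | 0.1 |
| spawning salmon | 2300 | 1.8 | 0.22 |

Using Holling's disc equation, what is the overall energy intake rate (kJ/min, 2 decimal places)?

Energy encountered per unit search time: 0.1×2300 + 0.22×2300 = 736 kJ/min.
Handling time per unit search time: 0.1×12 + 0.22×1.8 = 1.596.
Rate = 736/(1 + 1.596) = 283.5 kJ/min.

283.51 kJ/min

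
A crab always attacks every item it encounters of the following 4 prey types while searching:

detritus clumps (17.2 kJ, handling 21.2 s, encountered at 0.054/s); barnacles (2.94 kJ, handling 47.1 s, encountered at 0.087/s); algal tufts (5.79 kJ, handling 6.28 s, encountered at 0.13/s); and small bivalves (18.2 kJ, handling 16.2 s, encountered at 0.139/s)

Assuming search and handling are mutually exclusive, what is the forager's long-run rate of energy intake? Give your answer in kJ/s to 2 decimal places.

R = (0.054×17.2 + 0.087×2.94 + 0.13×5.79 + 0.139×18.2) / (1 + 0.054×21.2 + 0.087×47.1 + 0.13×6.28 + 0.139×16.2) = 4.467/9.311 = 0.4798 kJ/s.

0.48 kJ/s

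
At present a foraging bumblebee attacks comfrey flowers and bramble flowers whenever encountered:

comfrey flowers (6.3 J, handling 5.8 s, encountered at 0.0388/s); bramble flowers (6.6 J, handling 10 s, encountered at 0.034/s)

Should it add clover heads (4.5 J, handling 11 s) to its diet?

Current rate: (0.0388×6.3 + 0.034×6.6)/(1 + 0.0388×5.8 + 0.034×10) = 0.2996 J/s.
Profitability of clover heads: 4.5/11 = 0.4091 J/s.
Since 0.4091 > R, including clover heads increases the long-run rate.

Yes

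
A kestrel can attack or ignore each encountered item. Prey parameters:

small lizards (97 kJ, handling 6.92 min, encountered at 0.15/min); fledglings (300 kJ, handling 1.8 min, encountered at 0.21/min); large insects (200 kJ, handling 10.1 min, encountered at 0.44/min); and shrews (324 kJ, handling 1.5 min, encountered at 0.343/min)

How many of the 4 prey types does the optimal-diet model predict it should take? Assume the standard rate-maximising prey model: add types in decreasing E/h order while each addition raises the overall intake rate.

2

E/h in descending order: shrews 216, fledglings 167, large insects 19.8, small lizards 14 kJ/min. The optimal diet is the largest prefix of this list for which every included type satisfies E_i/h_i > R on the types above it.
Rate on top 1: 73.38. fledglings: 167 > 73.38 → include.
Rate on top 2: 92.01. large insects: 19.8 < 92.01 → exclude; stop.
Optimal diet: shrews, fledglings — 2 of 4 types.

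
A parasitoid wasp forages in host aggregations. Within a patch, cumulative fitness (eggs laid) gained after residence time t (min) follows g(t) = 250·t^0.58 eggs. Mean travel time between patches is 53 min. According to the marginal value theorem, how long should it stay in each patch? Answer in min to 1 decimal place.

Maximise g(t)/(T+t): set derivative to zero → g'(t)(T+t) = g(t).
g'(t) = 0.58·250·t^-0.42. Setting 0.58·250·t^-0.42 = 250·t^0.58/(53+t) gives 0.58(53+t) = t, so 0.42·t = 0.58×53.
t* = 0.58×53/0.42 = 73.19 min.

73.2 min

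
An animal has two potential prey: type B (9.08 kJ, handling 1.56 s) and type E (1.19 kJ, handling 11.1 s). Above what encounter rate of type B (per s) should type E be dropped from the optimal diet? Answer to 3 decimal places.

The zero-one rule: include type E iff E₂/h₂ > λE₁/(1+λh₁). Equality gives the switch point.
λE₁h₂ = E₂ + λE₂h₁ ⇒ λ = E₂/(E₁h₂ − E₂h₁) = 1.19/(100.8 − 1.856) = 0.01203 per s.

0.012 per s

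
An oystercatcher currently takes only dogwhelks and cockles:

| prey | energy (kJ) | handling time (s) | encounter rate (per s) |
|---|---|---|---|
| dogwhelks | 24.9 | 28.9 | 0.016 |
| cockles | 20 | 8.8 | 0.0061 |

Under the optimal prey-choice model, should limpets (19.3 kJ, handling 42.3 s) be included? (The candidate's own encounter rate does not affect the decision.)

Yes

Current rate: (0.016×24.9 + 0.0061×20)/(1 + 0.016×28.9 + 0.0061×8.8) = 0.3433 kJ/s.
Profitability of limpets: 19.3/42.3 = 0.4563 kJ/s.
0.4563 > 0.3433, so adding limpets raises the average — include it.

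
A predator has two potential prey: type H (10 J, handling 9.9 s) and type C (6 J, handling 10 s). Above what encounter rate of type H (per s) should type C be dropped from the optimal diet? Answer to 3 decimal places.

0.148 per s

Drop type C once their profitability E₂/h₂ falls below the rate achievable on type H alone: E₂/h₂ = λE₁/(1 + λh₁).
Solve for λ: λE₁h₂ = E₂(1 + λh₁) → λ(E₁h₂ − E₂h₁) = E₂ → λ = E₂/(E₁h₂ − E₂h₁).
λ = 6/(10×10 − 6×9.9) = 6/40.6 = 0.1478 per s.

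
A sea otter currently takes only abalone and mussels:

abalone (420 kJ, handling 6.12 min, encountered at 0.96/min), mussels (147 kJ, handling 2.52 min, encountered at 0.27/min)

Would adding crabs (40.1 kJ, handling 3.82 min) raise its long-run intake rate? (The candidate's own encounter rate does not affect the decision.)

No

Current rate: (0.96×420 + 0.27×147)/(1 + 0.96×6.12 + 0.27×2.52) = 58.62 kJ/min.
crabs: E/h = 40.1/3.82 = 10.5 kJ/min.
10.5 < 58.62, so adding crabs would lower the average — exclude it.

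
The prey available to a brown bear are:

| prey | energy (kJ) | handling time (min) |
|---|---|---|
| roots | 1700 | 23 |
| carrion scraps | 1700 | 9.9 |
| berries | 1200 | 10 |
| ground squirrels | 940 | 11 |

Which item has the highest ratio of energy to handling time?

carrion scraps

Profitability E/h (kJ/min): roots = 1700/23 = 73.9, carrion scraps = 1700/9.9 = 172, berries = 1200/10 = 120, ground squirrels = 940/11 = 85.5.
Ranked: carrion scraps > berries > ground squirrels > roots.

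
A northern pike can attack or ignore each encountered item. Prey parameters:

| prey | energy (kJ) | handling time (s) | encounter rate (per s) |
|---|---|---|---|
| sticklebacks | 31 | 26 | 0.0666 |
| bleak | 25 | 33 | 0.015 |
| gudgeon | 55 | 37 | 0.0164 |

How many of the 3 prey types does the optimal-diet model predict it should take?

2

Rank by E/h (kJ/s): gudgeon 1.49, sticklebacks 1.19, bleak 0.758. Include each in turn until the next type's E/h falls below the running intake rate.
Rate on top 1: 0.5614. sticklebacks: 1.19 > 0.5614 → include.
Rate on top 2: 0.8886. bleak: 0.758 < 0.8886 → exclude; stop.
Optimal diet: gudgeon, sticklebacks — 2 of 3 types.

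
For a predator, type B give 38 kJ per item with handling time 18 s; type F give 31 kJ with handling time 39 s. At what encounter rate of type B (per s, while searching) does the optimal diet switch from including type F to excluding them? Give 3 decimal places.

Drop type F once their profitability E₂/h₂ falls below the rate achievable on type B alone: E₂/h₂ = λE₁/(1 + λh₁).
Solve for λ: λE₁h₂ = E₂(1 + λh₁) → λ(E₁h₂ − E₂h₁) = E₂ → λ = E₂/(E₁h₂ − E₂h₁).
λ = 31/(38×39 − 31×18) = 31/924 = 0.03355 per s.

0.034 per s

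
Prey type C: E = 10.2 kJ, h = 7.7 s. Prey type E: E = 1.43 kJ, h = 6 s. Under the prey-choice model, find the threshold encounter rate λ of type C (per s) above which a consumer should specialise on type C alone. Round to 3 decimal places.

Drop type E once their profitability E₂/h₂ falls below the rate achievable on type C alone: E₂/h₂ = λE₁/(1 + λh₁).
Solve for λ: λE₁h₂ = E₂(1 + λh₁) → λ(E₁h₂ − E₂h₁) = E₂ → λ = E₂/(E₁h₂ − E₂h₁).
λ = 1.43/(10.2×6 − 1.43×7.7) = 1.43/50.19 = 0.02849 per s.

0.028 per s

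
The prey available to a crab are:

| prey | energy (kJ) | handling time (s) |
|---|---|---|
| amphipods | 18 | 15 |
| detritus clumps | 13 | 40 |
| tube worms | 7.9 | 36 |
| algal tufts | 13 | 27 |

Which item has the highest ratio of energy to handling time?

Profitability E/h (kJ/s): amphipods = 18/15 = 1.2, detritus clumps = 13/40 = 0.325, tube worms = 7.9/36 = 0.219, algal tufts = 13/27 = 0.481.
Ranked: amphipods > algal tufts > detritus clumps > tube worms.

amphipods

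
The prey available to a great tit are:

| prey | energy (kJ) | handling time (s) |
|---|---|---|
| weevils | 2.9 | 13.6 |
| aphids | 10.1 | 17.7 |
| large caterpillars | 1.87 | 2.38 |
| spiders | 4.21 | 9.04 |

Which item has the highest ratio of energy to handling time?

large caterpillars

In descending order of E/h:
large caterpillars: 1.87/2.38 = 0.786 kJ/s
aphids: 10.1/17.7 = 0.571 kJ/s
spiders: 4.21/9.04 = 0.466 kJ/s
weevils: 2.9/13.6 = 0.213 kJ/s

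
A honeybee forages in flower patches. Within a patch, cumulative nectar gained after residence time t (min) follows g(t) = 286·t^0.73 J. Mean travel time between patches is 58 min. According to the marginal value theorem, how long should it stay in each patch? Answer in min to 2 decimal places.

156.81 min

Maximise g(t)/(T+t): set derivative to zero → g'(t)(T+t) = g(t).
g'(t) = 0.73·286·t^-0.27. Setting 0.73·286·t^-0.27 = 286·t^0.73/(58+t) gives 0.73(58+t) = t, so 0.27·t = 0.73×58.
t* = 0.73×58/0.27 = 156.8 min.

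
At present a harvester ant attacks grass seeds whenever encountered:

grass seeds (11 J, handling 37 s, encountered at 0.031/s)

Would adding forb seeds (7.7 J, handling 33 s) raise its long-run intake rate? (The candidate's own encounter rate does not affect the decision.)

Intake rate on the current diet: R = (0.031×11) / (1 + 0.031×37) = 0.341/2.147 = 0.1588 J/s.
Profitability of forb seeds: 7.7/33 = 0.2333 J/s.
0.2333 > 0.1588, so adding forb seeds raises the average — include it.

Yes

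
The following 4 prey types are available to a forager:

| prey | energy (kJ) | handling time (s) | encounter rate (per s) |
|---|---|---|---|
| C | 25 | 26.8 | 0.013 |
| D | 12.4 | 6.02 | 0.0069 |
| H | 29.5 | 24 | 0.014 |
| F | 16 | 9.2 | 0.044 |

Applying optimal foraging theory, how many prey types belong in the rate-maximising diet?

E/h in descending order: D 2.06, F 1.74, H 1.23, C 0.933 kJ/s. The optimal diet is the largest prefix of this list for which every included type satisfies E_i/h_i > R on the types above it.
Rate on top 1: 0.08215. F: 1.74 > 0.08215 → include.
Rate on top 2: 0.5459. H: 1.23 > 0.5459 → include.
Rate on top 3: 0.6747. C: 0.933 > 0.6747 → include.
Optimal diet: D, F, H, C — 4 of 4 types.

4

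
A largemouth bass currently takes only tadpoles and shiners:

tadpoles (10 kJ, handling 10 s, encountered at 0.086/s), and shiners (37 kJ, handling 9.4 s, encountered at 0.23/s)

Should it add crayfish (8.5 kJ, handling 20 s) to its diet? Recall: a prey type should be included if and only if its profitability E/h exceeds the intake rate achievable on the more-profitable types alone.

No

On tadpoles and shiners alone, R = ΣλE/(1+Σλh) = 9.37/4.022 = 2.33 kJ/s.
Profitability of crayfish: 8.5/20 = 0.425 kJ/s.
Since 0.425 < R, time spent handling crayfish is better spent searching.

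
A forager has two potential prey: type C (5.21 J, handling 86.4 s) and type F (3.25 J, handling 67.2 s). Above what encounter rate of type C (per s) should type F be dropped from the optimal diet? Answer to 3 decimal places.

At the threshold, the rate on type C alone equals the profitability of type F: λ·5.21/(1 + λ·86.4) = 3.25/67.2 = 0.04836.
Rearranging, λ(5.21 − 0.04836×86.4) = 0.04836, so λ = 0.04836/1.031 = 0.04689 per s.

0.047 per s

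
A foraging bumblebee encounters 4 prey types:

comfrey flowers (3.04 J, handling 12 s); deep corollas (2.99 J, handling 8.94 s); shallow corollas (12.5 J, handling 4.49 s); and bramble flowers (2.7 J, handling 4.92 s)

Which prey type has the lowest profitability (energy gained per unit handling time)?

comfrey flowers

Profitability E/h (J/s): comfrey flowers = 3.04/12 = 0.253, deep corollas = 2.99/8.94 = 0.334, shallow corollas = 12.5/4.49 = 2.78, bramble flowers = 2.7/4.92 = 0.549.
Ranked: shallow corollas > bramble flowers > deep corollas > comfrey flowers.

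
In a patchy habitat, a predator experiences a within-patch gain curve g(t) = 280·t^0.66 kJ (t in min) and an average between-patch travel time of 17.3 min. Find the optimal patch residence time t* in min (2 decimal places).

33.58 min

Maximise g(t)/(T+t): set derivative to zero → g'(t)(T+t) = g(t).
g'(t) = 0.66·280·t^-0.34. Setting 0.66·280·t^-0.34 = 280·t^0.66/(17.3+t) gives 0.66(17.3+t) = t, so 0.34·t = 0.66×17.3.
t* = 0.66×17.3/0.34 = 33.58 min.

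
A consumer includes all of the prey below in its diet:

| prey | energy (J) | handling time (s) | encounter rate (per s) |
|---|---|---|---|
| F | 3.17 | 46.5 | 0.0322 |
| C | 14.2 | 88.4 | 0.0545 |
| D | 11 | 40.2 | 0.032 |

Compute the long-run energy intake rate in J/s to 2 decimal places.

R = (0.0322×3.17 + 0.0545×14.2 + 0.032×11) / (1 + 0.0322×46.5 + 0.0545×88.4 + 0.032×40.2) = 1.228/8.602 = 0.1428 J/s.

0.14 J/s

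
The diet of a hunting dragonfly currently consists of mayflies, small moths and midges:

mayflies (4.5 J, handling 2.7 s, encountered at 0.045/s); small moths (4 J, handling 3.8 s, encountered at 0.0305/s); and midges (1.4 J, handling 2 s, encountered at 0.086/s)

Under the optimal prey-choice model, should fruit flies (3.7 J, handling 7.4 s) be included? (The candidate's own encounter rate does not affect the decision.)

Current rate: (0.045×4.5 + 0.0305×4 + 0.086×1.4)/(1 + 0.045×2.7 + 0.0305×3.8 + 0.086×2) = 0.3157 J/s.
Profitability of fruit flies: 3.7/7.4 = 0.5 J/s.
Since 0.5 > R, including fruit flies increases the long-run rate.

Yes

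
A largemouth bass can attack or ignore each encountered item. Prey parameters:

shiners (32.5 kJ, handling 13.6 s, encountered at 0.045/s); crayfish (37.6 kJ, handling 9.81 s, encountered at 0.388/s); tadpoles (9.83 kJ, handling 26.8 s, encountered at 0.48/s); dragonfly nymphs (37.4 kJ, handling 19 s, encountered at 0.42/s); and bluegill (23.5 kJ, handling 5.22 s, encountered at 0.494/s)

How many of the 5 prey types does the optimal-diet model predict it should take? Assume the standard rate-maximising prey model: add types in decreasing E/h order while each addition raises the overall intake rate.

2

E/h in descending order: bluegill 4.5, crayfish 3.83, shiners 2.39, dragonfly nymphs 1.97, tadpoles 0.367 kJ/s. The optimal diet is the largest prefix of this list for which every included type satisfies E_i/h_i > R on the types above it.
Rate on top 1: 3.244. crayfish: 3.83 > 3.244 → include.
Rate on top 2: 3.547. shiners: 2.39 < 3.547 → exclude; stop.
Optimal diet: bluegill, crayfish — 2 of 5 types.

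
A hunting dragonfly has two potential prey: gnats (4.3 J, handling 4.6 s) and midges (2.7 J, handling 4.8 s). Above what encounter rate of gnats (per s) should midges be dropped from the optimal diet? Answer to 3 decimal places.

The zero-one rule: include midges iff E₂/h₂ > λE₁/(1+λh₁). Equality gives the switch point.
λE₁h₂ = E₂ + λE₂h₁ ⇒ λ = E₂/(E₁h₂ − E₂h₁) = 2.7/(20.64 − 12.42) = 0.3285 per s.

0.328 per s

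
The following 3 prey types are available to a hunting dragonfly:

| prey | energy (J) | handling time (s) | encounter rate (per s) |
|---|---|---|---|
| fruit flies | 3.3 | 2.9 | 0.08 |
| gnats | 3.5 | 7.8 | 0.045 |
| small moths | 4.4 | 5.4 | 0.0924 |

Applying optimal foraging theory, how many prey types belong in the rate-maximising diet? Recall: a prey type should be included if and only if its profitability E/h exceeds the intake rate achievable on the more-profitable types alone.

E/h in descending order: fruit flies 1.14, small moths 0.815, gnats 0.449 J/s. The optimal diet is the largest prefix of this list for which every included type satisfies E_i/h_i > R on the types above it.
Rate on top 1: 0.2143. small moths: 0.815 > 0.2143 → include.
Rate on top 2: 0.3874. gnats: 0.449 > 0.3874 → include.
Optimal diet: fruit flies, small moths, gnats — 3 of 3 types.

3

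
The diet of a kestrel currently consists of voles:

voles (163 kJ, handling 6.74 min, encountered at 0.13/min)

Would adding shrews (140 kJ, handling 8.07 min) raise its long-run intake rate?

Current rate: (0.13×163)/(1 + 0.13×6.74) = 11.29 kJ/min.
Profitability of shrews: 140/8.07 = 17.35 kJ/min.
Since 17.35 > R, including shrews increases the long-run rate.

Yes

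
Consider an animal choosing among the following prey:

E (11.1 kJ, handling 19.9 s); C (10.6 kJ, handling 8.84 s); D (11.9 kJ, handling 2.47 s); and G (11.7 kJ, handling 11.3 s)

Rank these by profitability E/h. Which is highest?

D

In descending order of E/h:
D: 11.9/2.47 = 4.82 kJ/s
C: 10.6/8.84 = 1.2 kJ/s
G: 11.7/11.3 = 1.04 kJ/s
E: 11.1/19.9 = 0.558 kJ/s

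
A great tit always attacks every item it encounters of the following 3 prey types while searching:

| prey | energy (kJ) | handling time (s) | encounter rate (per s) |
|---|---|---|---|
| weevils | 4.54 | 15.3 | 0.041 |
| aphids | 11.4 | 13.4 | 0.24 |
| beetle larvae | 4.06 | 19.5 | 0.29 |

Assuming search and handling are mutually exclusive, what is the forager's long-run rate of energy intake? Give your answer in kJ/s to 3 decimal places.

0.390 kJ/s

R = (0.041×4.54 + 0.24×11.4 + 0.29×4.06) / (1 + 0.041×15.3 + 0.24×13.4 + 0.29×19.5) = 4.1/10.5 = 0.3905 kJ/s.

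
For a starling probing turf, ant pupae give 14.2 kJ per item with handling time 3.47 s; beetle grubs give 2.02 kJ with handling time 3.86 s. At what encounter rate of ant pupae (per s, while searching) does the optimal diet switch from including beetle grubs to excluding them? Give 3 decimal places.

0.042 per s

The zero-one rule: include beetle grubs iff E₂/h₂ > λE₁/(1+λh₁). Equality gives the switch point.
λE₁h₂ = E₂ + λE₂h₁ ⇒ λ = E₂/(E₁h₂ − E₂h₁) = 2.02/(54.81 − 7.009) = 0.04226 per s.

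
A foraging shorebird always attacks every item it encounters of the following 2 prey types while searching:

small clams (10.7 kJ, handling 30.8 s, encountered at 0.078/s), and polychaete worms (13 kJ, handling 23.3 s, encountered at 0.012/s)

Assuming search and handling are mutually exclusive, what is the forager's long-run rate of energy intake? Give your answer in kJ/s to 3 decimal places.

0.269 kJ/s

R = Σλ_iE_i / (1 + Σλ_ih_i)
Numerator: 0.078×10.7 + 0.012×13 = 0.9906
Denominator: 1 + 0.078×30.8 + 0.012×23.3 = 3.682
R = 0.9906/3.682 = 0.269 kJ/s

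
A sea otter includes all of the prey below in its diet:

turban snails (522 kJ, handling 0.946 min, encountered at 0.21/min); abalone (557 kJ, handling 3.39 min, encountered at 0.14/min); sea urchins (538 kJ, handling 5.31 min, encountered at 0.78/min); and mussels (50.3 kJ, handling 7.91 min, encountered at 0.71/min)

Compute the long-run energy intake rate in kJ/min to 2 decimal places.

R = Σλ_iE_i / (1 + Σλ_ih_i)
Numerator: 0.21×522 + 0.14×557 + 0.78×538 + 0.71×50.3 = 643
Denominator: 1 + 0.21×0.946 + 0.14×3.39 + 0.78×5.31 + 0.71×7.91 = 11.43
R = 643/11.43 = 56.25 kJ/min

56.25 kJ/min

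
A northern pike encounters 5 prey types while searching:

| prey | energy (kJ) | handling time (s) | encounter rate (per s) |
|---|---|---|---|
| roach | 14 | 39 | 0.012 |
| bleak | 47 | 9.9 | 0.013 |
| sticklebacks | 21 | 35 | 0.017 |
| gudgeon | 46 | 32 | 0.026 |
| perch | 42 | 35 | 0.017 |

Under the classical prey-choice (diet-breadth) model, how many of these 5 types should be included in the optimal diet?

3

Rank by E/h (kJ/s): bleak 4.75, gudgeon 1.44, perch 1.2, sticklebacks 0.6, roach 0.359. Include each in turn until the next type's E/h falls below the running intake rate.
Rate on top 1: 0.5413. gudgeon: 1.44 > 0.5413 → include.
Rate on top 2: 0.9216. perch: 1.2 > 0.9216 → include.
Rate on top 3: 0.9864. sticklebacks: 0.6 < 0.9864 → exclude; stop.
Optimal diet: bleak, gudgeon, perch — 3 of 5 types.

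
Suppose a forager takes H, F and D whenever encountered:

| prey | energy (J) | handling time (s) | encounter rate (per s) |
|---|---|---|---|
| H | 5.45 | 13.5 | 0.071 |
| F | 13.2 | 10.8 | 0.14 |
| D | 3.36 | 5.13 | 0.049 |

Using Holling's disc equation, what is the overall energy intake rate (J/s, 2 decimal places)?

0.64 J/s

Energy encountered per unit search time: 0.071×5.45 + 0.14×13.2 + 0.049×3.36 = 2.4 J/s.
Handling time per unit search time: 0.071×13.5 + 0.14×10.8 + 0.049×5.13 = 2.722.
Rate = 2.4/(1 + 2.722) = 0.6447 J/s.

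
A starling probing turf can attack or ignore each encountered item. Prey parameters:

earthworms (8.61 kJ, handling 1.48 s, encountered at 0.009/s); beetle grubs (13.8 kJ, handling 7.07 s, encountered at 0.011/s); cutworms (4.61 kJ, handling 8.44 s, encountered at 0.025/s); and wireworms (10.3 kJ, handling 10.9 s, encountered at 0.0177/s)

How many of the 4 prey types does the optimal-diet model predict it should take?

E/h in descending order: earthworms 5.82, beetle grubs 1.95, wireworms 0.945, cutworms 0.546 kJ/s. The optimal diet is the largest prefix of this list for which every included type satisfies E_i/h_i > R on the types above it.
Rate on top 1: 0.07647. beetle grubs: 1.95 > 0.07647 → include.
Rate on top 2: 0.2101. wireworms: 0.945 > 0.2101 → include.
Rate on top 3: 0.3206. cutworms: 0.546 > 0.3206 → include.
Optimal diet: earthworms, beetle grubs, wireworms, cutworms — 4 of 4 types.

4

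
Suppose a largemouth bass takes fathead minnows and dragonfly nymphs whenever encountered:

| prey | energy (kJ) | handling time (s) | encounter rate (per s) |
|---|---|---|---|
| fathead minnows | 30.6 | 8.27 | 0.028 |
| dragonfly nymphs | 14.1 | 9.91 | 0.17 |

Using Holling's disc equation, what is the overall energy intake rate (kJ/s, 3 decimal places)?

1.116 kJ/s

R = Σλ_iE_i / (1 + Σλ_ih_i)
Numerator: 0.028×30.6 + 0.17×14.1 = 3.254
Denominator: 1 + 0.028×8.27 + 0.17×9.91 = 2.916
R = 3.254/2.916 = 1.116 kJ/s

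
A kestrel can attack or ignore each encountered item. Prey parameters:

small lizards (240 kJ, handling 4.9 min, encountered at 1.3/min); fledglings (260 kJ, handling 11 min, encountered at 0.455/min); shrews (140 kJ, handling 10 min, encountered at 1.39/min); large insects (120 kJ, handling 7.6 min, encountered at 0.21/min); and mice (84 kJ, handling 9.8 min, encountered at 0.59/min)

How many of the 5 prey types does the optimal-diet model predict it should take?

Rank by E/h (kJ/min): small lizards 49, fledglings 23.6, large insects 15.8, shrews 14, mice 8.57. Include each in turn until the next type's E/h falls below the running intake rate.
Rate on top 1: 42.33. fledglings: 23.6 < 42.33 → exclude; stop.
Optimal diet: small lizards — 1 of 5 types.

1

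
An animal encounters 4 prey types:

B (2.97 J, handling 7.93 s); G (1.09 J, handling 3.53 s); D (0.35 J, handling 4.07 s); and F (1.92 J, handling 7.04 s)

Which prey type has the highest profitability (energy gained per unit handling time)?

Profitability E/h (J/s): B = 2.97/7.93 = 0.375, G = 1.09/3.53 = 0.309, D = 0.35/4.07 = 0.086, F = 1.92/7.04 = 0.273.
Ranked: B > G > F > D.

B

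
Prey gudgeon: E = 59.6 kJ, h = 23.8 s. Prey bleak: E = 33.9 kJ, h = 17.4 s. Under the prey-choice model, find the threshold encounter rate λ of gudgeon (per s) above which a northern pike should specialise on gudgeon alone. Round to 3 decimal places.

Drop bleak once their profitability E₂/h₂ falls below the rate achievable on gudgeon alone: E₂/h₂ = λE₁/(1 + λh₁).
Solve for λ: λE₁h₂ = E₂(1 + λh₁) → λ(E₁h₂ − E₂h₁) = E₂ → λ = E₂/(E₁h₂ − E₂h₁).
λ = 33.9/(59.6×17.4 − 33.9×23.8) = 33.9/230.2 = 0.1473 per s.

0.147 per s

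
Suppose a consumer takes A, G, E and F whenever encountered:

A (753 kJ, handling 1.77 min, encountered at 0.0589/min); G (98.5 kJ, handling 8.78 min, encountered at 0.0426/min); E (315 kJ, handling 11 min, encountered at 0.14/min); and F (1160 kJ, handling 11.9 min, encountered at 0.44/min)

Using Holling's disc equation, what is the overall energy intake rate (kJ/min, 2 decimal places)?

R = Σλ_iE_i / (1 + Σλ_ih_i)
Numerator: 0.0589×753 + 0.0426×98.5 + 0.14×315 + 0.44×1160 = 603
Denominator: 1 + 0.0589×1.77 + 0.0426×8.78 + 0.14×11 + 0.44×11.9 = 8.254
R = 603/8.254 = 73.06 kJ/min

73.06 kJ/min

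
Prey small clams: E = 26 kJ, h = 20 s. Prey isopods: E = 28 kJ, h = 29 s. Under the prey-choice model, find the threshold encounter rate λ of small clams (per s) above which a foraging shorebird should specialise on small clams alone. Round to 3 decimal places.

Drop isopods once their profitability E₂/h₂ falls below the rate achievable on small clams alone: E₂/h₂ = λE₁/(1 + λh₁).
Solve for λ: λE₁h₂ = E₂(1 + λh₁) → λ(E₁h₂ − E₂h₁) = E₂ → λ = E₂/(E₁h₂ − E₂h₁).
λ = 28/(26×29 − 28×20) = 28/194 = 0.1443 per s.

0.144 per s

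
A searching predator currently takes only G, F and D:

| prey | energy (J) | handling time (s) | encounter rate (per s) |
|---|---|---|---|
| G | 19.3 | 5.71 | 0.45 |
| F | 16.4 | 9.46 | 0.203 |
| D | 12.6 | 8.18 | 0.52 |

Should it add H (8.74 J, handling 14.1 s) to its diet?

No

On G, F and D alone, R = ΣλE/(1+Σλh) = 18.57/9.743 = 1.905 J/s.
H: E/h = 8.74/14.1 = 0.6199 J/s.
Since 0.6199 < R, time spent handling H is better spent searching.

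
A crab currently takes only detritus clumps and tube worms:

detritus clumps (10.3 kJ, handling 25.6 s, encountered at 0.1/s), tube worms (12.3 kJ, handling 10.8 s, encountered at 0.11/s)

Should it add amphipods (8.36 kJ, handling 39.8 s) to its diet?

No

Current rate: (0.1×10.3 + 0.11×12.3)/(1 + 0.1×25.6 + 0.11×10.8) = 0.5019 kJ/s.
amphipods: E/h = 8.36/39.8 = 0.2101 kJ/s.
Since 0.2101 < R, time spent handling amphipods is better spent searching.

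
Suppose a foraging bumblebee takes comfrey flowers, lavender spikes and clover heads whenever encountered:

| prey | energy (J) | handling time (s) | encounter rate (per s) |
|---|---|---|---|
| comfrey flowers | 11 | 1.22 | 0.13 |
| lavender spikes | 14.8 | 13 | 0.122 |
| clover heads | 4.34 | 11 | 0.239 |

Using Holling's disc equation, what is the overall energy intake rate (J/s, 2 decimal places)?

R = (0.13×11 + 0.122×14.8 + 0.239×4.34) / (1 + 0.13×1.22 + 0.122×13 + 0.239×11) = 4.273/5.374 = 0.7952 J/s.

0.80 J/s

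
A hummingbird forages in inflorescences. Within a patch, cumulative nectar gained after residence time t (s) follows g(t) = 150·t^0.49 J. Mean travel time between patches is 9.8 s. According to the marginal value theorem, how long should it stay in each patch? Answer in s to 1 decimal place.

9.4 s

By the marginal value theorem, leave when the instantaneous gain rate g'(t) equals the habitat-wide average g(t)/(T + t).
g'(t) = 0.49·150·t^-0.51. Setting 0.49·150·t^-0.51 = 150·t^0.49/(9.8+t) gives 0.49(9.8+t) = t, so 0.51·t = 0.49×9.8.
t* = 0.49×9.8/0.51 = 9.416 s.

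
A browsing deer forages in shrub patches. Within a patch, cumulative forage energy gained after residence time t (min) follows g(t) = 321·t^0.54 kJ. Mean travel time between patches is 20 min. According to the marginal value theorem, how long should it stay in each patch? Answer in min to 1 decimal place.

23.5 min

Maximise g(t)/(T+t): set derivative to zero → g'(t)(T+t) = g(t).
g'(t) = 0.54·321·t^-0.46. Setting 0.54·321·t^-0.46 = 321·t^0.54/(20+t) gives 0.54(20+t) = t, so 0.46·t = 0.54×20.
t* = 0.54×20/0.46 = 23.48 min.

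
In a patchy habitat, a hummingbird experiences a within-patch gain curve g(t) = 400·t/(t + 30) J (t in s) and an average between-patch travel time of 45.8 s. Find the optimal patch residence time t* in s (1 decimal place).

Optimal t* satisfies g'(t*) = g(t*)/(T + t*).
g'(t) = 400·30/(t + 30)². Setting 400·30/(t+30)² = 400t/[(t+30)(45.8+t)] gives 30(45.8+t) = t(t+30), so t² = 30×45.8 = 1374.
t* = √1374 = 37.07 s.

37.1 s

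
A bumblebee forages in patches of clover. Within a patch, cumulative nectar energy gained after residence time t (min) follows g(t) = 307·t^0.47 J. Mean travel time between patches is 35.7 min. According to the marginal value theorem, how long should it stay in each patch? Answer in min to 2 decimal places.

By the marginal value theorem, leave when the instantaneous gain rate g'(t) equals the habitat-wide average g(t)/(T + t).
g'(t) = 0.47·307·t^-0.53. Setting 0.47·307·t^-0.53 = 307·t^0.47/(35.7+t) gives 0.47(35.7+t) = t, so 0.53·t = 0.47×35.7.
t* = 0.47×35.7/0.53 = 31.66 min.

31.66 min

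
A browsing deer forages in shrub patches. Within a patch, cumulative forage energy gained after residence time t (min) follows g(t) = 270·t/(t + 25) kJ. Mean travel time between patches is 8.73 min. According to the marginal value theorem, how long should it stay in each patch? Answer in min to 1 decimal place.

14.8 min

Optimal t* satisfies g'(t*) = g(t*)/(T + t*).
g'(t) = 270·25/(t + 25)². Setting 270·25/(t+25)² = 270t/[(t+25)(8.73+t)] gives 25(8.73+t) = t(t+25), so t² = 25×8.73 = 218.2.
t* = √218.2 = 14.77 min.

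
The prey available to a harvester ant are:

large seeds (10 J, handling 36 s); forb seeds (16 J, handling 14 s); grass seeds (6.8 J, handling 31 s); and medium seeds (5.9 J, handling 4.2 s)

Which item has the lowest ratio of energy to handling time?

grass seeds

Profitability E/h (J/s): large seeds = 10/36 = 0.278, forb seeds = 16/14 = 1.14, grass seeds = 6.8/31 = 0.219, medium seeds = 5.9/4.2 = 1.4.
Ranked: medium seeds > forb seeds > large seeds > grass seeds.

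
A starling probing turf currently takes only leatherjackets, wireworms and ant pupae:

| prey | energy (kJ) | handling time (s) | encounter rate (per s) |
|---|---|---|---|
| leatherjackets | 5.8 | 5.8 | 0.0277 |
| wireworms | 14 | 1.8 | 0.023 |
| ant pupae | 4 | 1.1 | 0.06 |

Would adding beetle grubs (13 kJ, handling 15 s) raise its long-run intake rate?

Yes

Intake rate on the current diet: R = (0.0277×5.8 + 0.023×14 + 0.06×4) / (1 + 0.0277×5.8 + 0.023×1.8 + 0.06×1.1) = 0.7227/1.268 = 0.5699 kJ/s.
Profitability of beetle grubs: 13/15 = 0.8667 kJ/s.
0.8667 > 0.5699, so adding beetle grubs raises the average — include it.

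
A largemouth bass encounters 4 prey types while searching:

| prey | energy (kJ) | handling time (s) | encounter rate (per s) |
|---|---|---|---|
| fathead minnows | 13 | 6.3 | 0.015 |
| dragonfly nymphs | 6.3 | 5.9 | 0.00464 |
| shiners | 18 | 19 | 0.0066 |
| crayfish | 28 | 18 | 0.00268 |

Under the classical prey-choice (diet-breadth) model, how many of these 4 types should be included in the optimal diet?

E/h in descending order: fathead minnows 2.06, crayfish 1.56, dragonfly nymphs 1.07, shiners 0.947 kJ/s. The optimal diet is the largest prefix of this list for which every included type satisfies E_i/h_i > R on the types above it.
Rate on top 1: 0.1782. crayfish: 1.56 > 0.1782 → include.
Rate on top 2: 0.2363. dragonfly nymphs: 1.07 > 0.2363 → include.
Rate on top 3: 0.2558. shiners: 0.947 > 0.2558 → include.
Optimal diet: fathead minnows, crayfish, dragonfly nymphs, shiners — 4 of 4 types.

4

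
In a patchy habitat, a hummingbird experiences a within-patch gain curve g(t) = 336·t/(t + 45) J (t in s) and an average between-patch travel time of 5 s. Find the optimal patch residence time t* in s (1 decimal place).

By the marginal value theorem, leave when the instantaneous gain rate g'(t) equals the habitat-wide average g(t)/(T + t).
g'(t) = 336·45/(t + 45)². Setting 336·45/(t+45)² = 336t/[(t+45)(5+t)] gives 45(5+t) = t(t+45), so t² = 45×5 = 225.
t* = √225 = 15 s.

15.0 s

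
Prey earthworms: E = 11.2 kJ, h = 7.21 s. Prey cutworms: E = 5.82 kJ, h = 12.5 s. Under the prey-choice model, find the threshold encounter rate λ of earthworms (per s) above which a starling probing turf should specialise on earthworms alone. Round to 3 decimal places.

The zero-one rule: include cutworms iff E₂/h₂ > λE₁/(1+λh₁). Equality gives the switch point.
λE₁h₂ = E₂ + λE₂h₁ ⇒ λ = E₂/(E₁h₂ − E₂h₁) = 5.82/(140 − 41.96) = 0.05936 per s.

0.059 per s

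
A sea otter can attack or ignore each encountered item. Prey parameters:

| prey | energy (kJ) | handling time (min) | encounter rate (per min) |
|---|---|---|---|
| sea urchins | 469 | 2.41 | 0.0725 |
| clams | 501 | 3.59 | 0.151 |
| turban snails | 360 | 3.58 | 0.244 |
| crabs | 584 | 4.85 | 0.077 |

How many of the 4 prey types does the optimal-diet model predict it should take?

E/h in descending order: sea urchins 195, clams 140, crabs 120, turban snails 101 kJ/min. The optimal diet is the largest prefix of this list for which every included type satisfies E_i/h_i > R on the types above it.
Rate on top 1: 28.95. clams: 140 > 28.95 → include.
Rate on top 2: 63.87. crabs: 120 > 63.87 → include.
Rate on top 3: 73.97. turban snails: 101 > 73.97 → include.
Optimal diet: sea urchins, clams, crabs, turban snails — 4 of 4 types.

4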